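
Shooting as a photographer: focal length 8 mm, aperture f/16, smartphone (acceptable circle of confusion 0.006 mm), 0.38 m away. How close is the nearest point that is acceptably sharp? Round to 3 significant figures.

Hyperfocal distance H = f²/(N·c) + f = 8²/(16 × 0.006) + 8 = 64/0.096 + 8 ≈ 674.7 mm ≈ 0.675 m.
Near limit Dn = s·(H − f)/(H + s − 2f) = 380 × (674.7 − 8) / (674.7 + 380 − 2 × 8) = 380 × 666.7 / 1038.7 ≈ 243.90 mm.

244 mm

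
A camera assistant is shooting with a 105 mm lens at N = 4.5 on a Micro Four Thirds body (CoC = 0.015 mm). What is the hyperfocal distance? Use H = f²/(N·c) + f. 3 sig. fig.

163 m

Hyperfocal distance H = f²/(N·c) + f = 105²/(4.5 × 0.015) + 105 = 11025/0.0675 + 105 ≈ 163438.3 mm ≈ 163 m.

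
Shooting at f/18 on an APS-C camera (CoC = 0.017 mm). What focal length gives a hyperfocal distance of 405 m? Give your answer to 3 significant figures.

352 mm

From H = f²/(N·c) + f, with f ≪ H: f ≈ √(H·N·c) = √(405000 × 18 × 0.017) = √123930 ≈ 352.0 mm.
The +f correction barely moves this — solving exactly, f² + N·c·f − N·c·H = 0 ⇒ f = (−N·c + √((N·c)² + 4·N·c·H))/2 = (−0.306 + √495720)/2 ≈ 351.88 mm, so f ≈ 352 mm.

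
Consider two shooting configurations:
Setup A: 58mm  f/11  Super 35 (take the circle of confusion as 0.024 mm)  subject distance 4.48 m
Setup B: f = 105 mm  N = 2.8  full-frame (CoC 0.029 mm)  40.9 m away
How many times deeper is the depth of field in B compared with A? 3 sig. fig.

Setup A: H = 58²/(11×0.024) + 58 ≈ 12800.4 mm; DoF = Df − Dn = 6861.0 − 3325.8 ≈ 3535.2 mm.
Setup B: H = 105²/(2.8×0.029) + 105 ≈ 135880.9 mm; DoF = Df − Dn = 58467 − 31450 ≈ 27017 mm.
Ratio = 27017 / 3535.2 ≈ 7.64.

7.64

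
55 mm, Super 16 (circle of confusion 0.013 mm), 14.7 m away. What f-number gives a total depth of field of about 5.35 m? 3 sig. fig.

Write h = H − f = f²/(N·c). The thin-lens limits are Dn = s·h/(h + (s−f)) and Df = s·h/(h − (s−f)), so DoF = Df − Dn = 2·s·(s−f)·h / (h² − (s−f)²).
That is a quadratic in h: DoF·h² − 2·s·(s−f)·h − DoF·(s−f)² = 0 ⇒ h = (s−f)·(s + √(s² + DoF²)) / DoF = 14645 × (14700 + √(14700² + 5350²)) / 5350 = 14645 × (14700 + 15643.3) / 5350 ≈ 83061 mm.
Then N = f²/(c·h) = 55² / (0.013 × 83061) = 3025 / 1079.8 ≈ 2.80.

f/2.80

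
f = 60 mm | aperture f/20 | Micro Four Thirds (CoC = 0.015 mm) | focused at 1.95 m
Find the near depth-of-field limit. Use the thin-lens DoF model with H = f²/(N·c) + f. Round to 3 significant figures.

Hyperfocal distance H = f²/(N·c) + f = 60²/(20 × 0.015) + 60 = 3600/0.3 + 60 ≈ 12060.0 mm ≈ 12.06 m.
Near limit Dn = s·(H − f)/(H + s − 2f) = 1950 × (12060.0 − 60) / (12060.0 + 1950 − 2 × 60) = 1950 × 12000.0 / 13890.0 ≈ 1684.7 mm ≈ 1.68 m.

1.68 m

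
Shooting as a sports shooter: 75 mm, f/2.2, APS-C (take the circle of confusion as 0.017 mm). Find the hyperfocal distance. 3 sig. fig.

Hyperfocal distance H = f²/(N·c) + f = 75²/(2.2 × 0.017) + 75 = 5625/0.0374 + 75 ≈ 150476.1 mm ≈ 150 m.

150 m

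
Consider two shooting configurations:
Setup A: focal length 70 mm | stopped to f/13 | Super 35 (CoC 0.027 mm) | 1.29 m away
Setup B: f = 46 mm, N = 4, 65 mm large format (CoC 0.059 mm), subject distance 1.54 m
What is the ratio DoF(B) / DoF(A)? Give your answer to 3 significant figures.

2.32

Setup A: H = 70²/(13×0.027) + 70 ≈ 14030.1 mm; DoF = Df − Dn = 1413.53 − 1186.32 ≈ 227.21 mm.
Setup B: H = 46²/(4×0.059) + 46 ≈ 9012.1 mm; DoF = Df − Dn = 1847.91 − 1320.04 ≈ 527.87 mm.
Ratio = 527.87 / 227.21 ≈ 2.32.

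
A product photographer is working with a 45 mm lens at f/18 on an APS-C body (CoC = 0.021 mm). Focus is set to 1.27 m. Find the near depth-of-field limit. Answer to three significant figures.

1.03 m

Hyperfocal distance H = f²/(N·c) + f = 45²/(18 × 0.021) + 45 = 2025/0.378 + 45 ≈ 5402.1 mm ≈ 5.402 m.
Near limit Dn = s·(H − f)/(H + s − 2f) = 1270 × (5402.1 − 45) / (5402.1 + 1270 − 2 × 45) = 1270 × 5357.1 / 6582.1 ≈ 1033.6 mm ≈ 1.03 m.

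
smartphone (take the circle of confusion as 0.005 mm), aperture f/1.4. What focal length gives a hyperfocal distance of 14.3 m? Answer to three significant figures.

10.0 mm

From H = f²/(N·c) + f, with f ≪ H: f ≈ √(H·N·c) = √(14300 × 1.4 × 0.005) = √100.10 ≈ 10.00 mm.
The +f correction barely moves this — solving exactly, f² + N·c·f − N·c·H = 0 ⇒ f = (−N·c + √((N·c)² + 4·N·c·H))/2 = (−0.007 + √400.40)/2 ≈ 10.001 mm, so f ≈ 10.0 mm.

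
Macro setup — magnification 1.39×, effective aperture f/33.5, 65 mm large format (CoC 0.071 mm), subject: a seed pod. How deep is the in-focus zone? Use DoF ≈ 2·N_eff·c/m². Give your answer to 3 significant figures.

At magnification m, DoF ≈ 2·N_eff·c/m² = 2 × 33.5 × 0.071 / 1.39² = 4.757 / 1.932 ≈ 2.46 mm.

2.46 mm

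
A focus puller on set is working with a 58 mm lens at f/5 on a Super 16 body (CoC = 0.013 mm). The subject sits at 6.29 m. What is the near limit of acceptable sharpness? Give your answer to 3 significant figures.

Hyperfocal distance H = f²/(N·c) + f = 58²/(5 × 0.013) + 58 = 3364/0.065 + 58 ≈ 51811.8 mm ≈ 51.81 m.
Near limit Dn = s·(H − f)/(H + s − 2f) = 6290 × (51811.8 − 58) / (51811.8 + 6290 − 2 × 58) = 6290 × 51753.8 / 57985.8 ≈ 5614.0 mm ≈ 5.61 m.

5.61 m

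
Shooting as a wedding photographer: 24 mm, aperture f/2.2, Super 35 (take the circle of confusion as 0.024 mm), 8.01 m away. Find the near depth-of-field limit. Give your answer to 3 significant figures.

Hyperfocal distance H = f²/(N·c) + f = 24²/(2.2 × 0.024) + 24 = 576/0.0528 + 24 ≈ 10933.1 mm ≈ 10.93 m.
Near limit Dn = s·(H − f)/(H + s − 2f) = 8010 × (10933.1 − 24) / (10933.1 + 8010 − 2 × 24) = 8010 × 10909.1 / 18895.1 ≈ 4624.6 mm ≈ 4.62 m.

4.62 m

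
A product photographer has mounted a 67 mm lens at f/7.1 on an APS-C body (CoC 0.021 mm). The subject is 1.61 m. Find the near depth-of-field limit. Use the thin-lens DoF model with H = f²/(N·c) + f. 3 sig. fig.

1.53 m

Hyperfocal distance H = f²/(N·c) + f = 67²/(7.1 × 0.021) + 67 = 4489/0.1491 + 67 ≈ 30174.3 mm ≈ 30.17 m.
Near limit Dn = s·(H − f)/(H + s − 2f) = 1610 × (30174.3 − 67) / (30174.3 + 1610 − 2 × 67) = 1610 × 30107.3 / 31650.3 ≈ 1531.5 mm ≈ 1.53 m.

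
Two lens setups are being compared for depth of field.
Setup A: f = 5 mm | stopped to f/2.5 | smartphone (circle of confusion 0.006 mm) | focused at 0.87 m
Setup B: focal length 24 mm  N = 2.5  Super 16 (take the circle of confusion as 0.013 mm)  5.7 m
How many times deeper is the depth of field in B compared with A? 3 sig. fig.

3.29

Setup A: H = 5²/(2.5×0.006) + 5 ≈ 1671.7 mm; DoF = Df − Dn = 1808.7 − 572.7 ≈ 1236.0 mm.
Setup B: H = 24²/(2.5×0.013) + 24 ≈ 17747.1 mm; DoF = Df − Dn = 8385.6 − 4317.3 ≈ 4068.3 mm.
Ratio = 4068.3 / 1236.0 ≈ 3.29.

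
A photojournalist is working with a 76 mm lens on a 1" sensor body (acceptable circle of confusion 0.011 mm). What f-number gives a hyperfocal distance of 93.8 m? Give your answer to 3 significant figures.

f/5.60

Rearrange H = f²/(N·c) + f for N: N = f² / ((H − f)·c).
N = 76² / ((93800 − 76) × 0.011) = 5776 / 1031 ≈ 5.60.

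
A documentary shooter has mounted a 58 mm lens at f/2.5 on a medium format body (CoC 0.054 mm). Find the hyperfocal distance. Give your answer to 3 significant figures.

25.0 m

Hyperfocal distance H = f²/(N·c) + f = 58²/(2.5 × 0.054) + 58 = 3364/0.135 + 58 ≈ 24976.5 mm ≈ 25.0 m.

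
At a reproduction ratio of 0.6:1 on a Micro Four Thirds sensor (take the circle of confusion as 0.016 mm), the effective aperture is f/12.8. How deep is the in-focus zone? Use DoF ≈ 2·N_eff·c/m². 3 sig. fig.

1.14 mm

At magnification m, DoF ≈ 2·N_eff·c/m² = 2 × 12.8 × 0.016 / 0.6² = 0.4096 / 0.36 ≈ 1.14 mm.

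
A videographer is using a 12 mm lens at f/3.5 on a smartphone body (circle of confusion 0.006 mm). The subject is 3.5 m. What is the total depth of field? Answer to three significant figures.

Hyperfocal distance H = f²/(N·c) + f = 12²/(3.5 × 0.006) + 12 = 144/0.021 + 12 ≈ 6869.1 mm ≈ 6.869 m.
Near limit Dn = s·(H − f)/(H + s − 2f) = 3500 × (6869.1 − 12) / (6869.1 + 3500 − 2 × 12) = 3500 × 6857.1 / 10345.1 ≈ 2319.9 mm.
Far limit Df = s·(H − f)/(H − s) = 3500 × (6869.1 − 12) / (6869.1 − 3500) = 3500 × 6857.1 / 3369.1 ≈ 7123.5 mm.
Depth of field = Df − Dn = 7123.5 − 2319.9 ≈ 4803.6 mm ≈ 4.80 m.

4.80 m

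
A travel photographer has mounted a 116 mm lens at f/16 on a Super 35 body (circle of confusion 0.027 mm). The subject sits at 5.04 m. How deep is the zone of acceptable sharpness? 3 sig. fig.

Hyperfocal distance H = f²/(N·c) + f = 116²/(16 × 0.027) + 116 = 13456/0.432 + 116 ≈ 31264.1 mm ≈ 31.26 m.
Near limit Dn = s·(H − f)/(H + s − 2f) = 5040 × (31264.1 − 116) / (31264.1 + 5040 − 2 × 116) = 5040 × 31148.1 / 36072.1 ≈ 4352.0 mm.
Far limit Df = s·(H − f)/(H − s) = 5040 × (31264.1 − 116) / (31264.1 − 5040) = 5040 × 31148.1 / 26224.1 ≈ 5986.3 mm.
Depth of field = Df − Dn = 5986.3 − 4352.0 ≈ 1634.3 mm ≈ 1.63 m.

1.63 m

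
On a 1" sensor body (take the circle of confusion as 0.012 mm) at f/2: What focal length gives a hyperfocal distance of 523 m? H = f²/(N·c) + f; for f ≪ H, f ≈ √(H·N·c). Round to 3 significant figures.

From H = f²/(N·c) + f, with f ≪ H: f ≈ √(H·N·c) = √(523000 × 2 × 0.012) = √12552 ≈ 112.0 mm.
The +f correction barely moves this — solving exactly, f² + N·c·f − N·c·H = 0 ⇒ f = (−N·c + √((N·c)² + 4·N·c·H))/2 = (−0.024 + √50208)/2 ≈ 112.02 mm, so f ≈ 112 mm.

112 mm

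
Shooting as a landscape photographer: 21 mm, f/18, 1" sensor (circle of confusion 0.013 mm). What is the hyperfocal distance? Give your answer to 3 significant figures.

1.91 m

Hyperfocal distance H = f²/(N·c) + f = 21²/(18 × 0.013) + 21 = 441/0.234 + 21 ≈ 1905.6 mm ≈ 1.91 m.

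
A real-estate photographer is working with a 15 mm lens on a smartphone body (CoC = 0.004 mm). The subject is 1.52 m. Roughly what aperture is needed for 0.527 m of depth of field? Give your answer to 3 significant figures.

f/6.30

Write h = H − f = f²/(N·c). The thin-lens limits are Dn = s·h/(h + (s−f)) and Df = s·h/(h − (s−f)), so DoF = Df − Dn = 2·s·(s−f)·h / (h² − (s−f)²).
That is a quadratic in h: DoF·h² − 2·s·(s−f)·h − DoF·(s−f)² = 0 ⇒ h = (s−f)·(s + √(s² + DoF²)) / DoF = 1505 × (1520 + √(1520² + 527²)) / 527 = 1505 × (1520 + 1608.77) / 527 ≈ 8935.1 mm.
Then N = f²/(c·h) = 15² / (0.004 × 8935.1) = 225 / 35.740 ≈ 6.30.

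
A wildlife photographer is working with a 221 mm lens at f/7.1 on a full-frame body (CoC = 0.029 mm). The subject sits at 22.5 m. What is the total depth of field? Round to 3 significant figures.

4.26 m

Hyperfocal distance H = f²/(N·c) + f = 221²/(7.1 × 0.029) + 221 = 48841/0.2059 + 221 ≈ 237428.4 mm ≈ 237.4 m.
Near limit Dn = s·(H − f)/(H + s − 2f) = 22500 × (237428.4 − 221) / (237428.4 + 22500 − 2 × 221) = 22500 × 237207.4 / 259486.4 ≈ 20568.2 mm.
Far limit Df = s·(H − f)/(H − s) = 22500 × (237428.4 − 221) / (237428.4 − 22500) = 22500 × 237207.4 / 214928.4 ≈ 24832.3 mm.
Depth of field = Df − Dn = 24832.3 − 20568.2 ≈ 4264.1 mm ≈ 4.26 m.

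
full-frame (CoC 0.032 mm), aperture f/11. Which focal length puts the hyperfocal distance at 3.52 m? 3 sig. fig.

From H = f²/(N·c) + f, with f ≪ H: f ≈ √(H·N·c) = √(3520 × 11 × 0.032) = √1239.0 ≈ 35.20 mm.
Exact: f² + N·c·f − N·c·H = 0 ⇒ f = (−N·c + √((N·c)² + 4·N·c·H))/2 = (−0.352 + √4956.3)/2 ≈ 35.024 mm ≈ 35.0 mm.

35.0 mm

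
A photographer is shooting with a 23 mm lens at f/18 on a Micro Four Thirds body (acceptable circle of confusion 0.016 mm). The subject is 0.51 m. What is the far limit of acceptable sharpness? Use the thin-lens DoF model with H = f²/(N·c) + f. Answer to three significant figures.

Hyperfocal distance H = f²/(N·c) + f = 23²/(18 × 0.016) + 23 = 529/0.288 + 23 ≈ 1859.8 mm ≈ 1.860 m.
Far limit Df = s·(H − f)/(H − s) = 510 × (1859.8 − 23) / (1859.8 − 510) = 510 × 1836.8 / 1349.8 ≈ 694.00 mm ≈ 0.694 m.

0.694 m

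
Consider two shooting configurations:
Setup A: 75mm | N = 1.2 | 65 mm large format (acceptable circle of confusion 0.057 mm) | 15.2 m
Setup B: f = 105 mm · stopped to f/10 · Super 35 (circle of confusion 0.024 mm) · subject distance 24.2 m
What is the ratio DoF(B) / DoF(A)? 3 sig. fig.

6.05

Setup A: H = 75²/(1.2×0.057) + 75 ≈ 82311.8 mm; DoF = Df − Dn = 18625.6 − 12838.7 ≈ 5786.9 mm.
Setup B: H = 105²/(10×0.024) + 105 ≈ 46042.5 mm; DoF = Df − Dn = 50896 − 15874 ≈ 35022 mm.
Ratio = 35022 / 5786.9 ≈ 6.05.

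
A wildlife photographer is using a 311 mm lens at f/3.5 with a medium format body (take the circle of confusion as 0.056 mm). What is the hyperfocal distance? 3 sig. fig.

494 m

Hyperfocal distance H = f²/(N·c) + f = 311²/(3.5 × 0.056) + 311 = 96721/0.196 + 311 ≈ 493785.5 mm ≈ 494 m.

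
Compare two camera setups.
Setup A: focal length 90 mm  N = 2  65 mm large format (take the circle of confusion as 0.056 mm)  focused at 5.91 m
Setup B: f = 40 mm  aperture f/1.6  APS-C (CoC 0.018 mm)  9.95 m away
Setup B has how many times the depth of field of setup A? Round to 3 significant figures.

3.83

Setup A: H = 90²/(2×0.056) + 90 ≈ 72411.4 mm; DoF = Df − Dn = 6427.22 − 5469.82 ≈ 957.40 mm.
Setup B: H = 40²/(1.6×0.018) + 40 ≈ 55595.6 mm; DoF = Df − Dn = 12110.2 − 8443.8 ≈ 3666.4 mm.
Ratio = 3666.4 / 957.40 ≈ 3.83.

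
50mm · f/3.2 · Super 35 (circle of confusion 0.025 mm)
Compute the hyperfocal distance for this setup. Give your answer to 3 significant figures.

Hyperfocal distance H = f²/(N·c) + f = 50²/(3.2 × 0.025) + 50 = 2500/0.08 + 50 ≈ 31300.0 mm ≈ 31.3 m.

31.3 m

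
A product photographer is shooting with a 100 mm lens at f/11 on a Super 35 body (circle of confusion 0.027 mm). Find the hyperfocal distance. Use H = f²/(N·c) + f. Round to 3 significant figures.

Hyperfocal distance H = f²/(N·c) + f = 100²/(11 × 0.027) + 100 = 10000/0.297 + 100 ≈ 33770.0 mm ≈ 33.8 m.

33.8 m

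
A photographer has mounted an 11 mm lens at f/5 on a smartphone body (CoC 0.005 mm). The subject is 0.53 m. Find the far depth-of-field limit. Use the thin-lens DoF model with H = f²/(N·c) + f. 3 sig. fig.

Hyperfocal distance H = f²/(N·c) + f = 11²/(5 × 0.005) + 11 = 121/0.025 + 11 ≈ 4851.0 mm ≈ 4.851 m.
Far limit Df = s·(H − f)/(H − s) = 530 × (4851.0 − 11) / (4851.0 − 530) = 530 × 4840.0 / 4321.0 ≈ 593.66 mm ≈ 0.594 m.

0.594 m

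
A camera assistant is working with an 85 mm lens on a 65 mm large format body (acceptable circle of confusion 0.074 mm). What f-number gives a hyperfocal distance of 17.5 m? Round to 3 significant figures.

f/5.61

Rearrange H = f²/(N·c) + f for N: N = f² / ((H − f)·c).
N = 85² / ((17500 − 85) × 0.074) = 7225 / 1289 ≈ 5.61.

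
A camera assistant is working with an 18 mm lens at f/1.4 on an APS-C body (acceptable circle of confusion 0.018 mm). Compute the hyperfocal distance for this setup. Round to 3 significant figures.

Hyperfocal distance H = f²/(N·c) + f = 18²/(1.4 × 0.018) + 18 = 324/0.0252 + 18 ≈ 12875.1 mm ≈ 12.9 m.

12.9 m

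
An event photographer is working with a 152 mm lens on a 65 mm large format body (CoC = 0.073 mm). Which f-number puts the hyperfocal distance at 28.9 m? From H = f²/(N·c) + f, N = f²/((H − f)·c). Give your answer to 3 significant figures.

Rearrange H = f²/(N·c) + f for N: N = f² / ((H − f)·c).
N = 152² / ((28900 − 152) × 0.073) = 23104 / 2099 ≈ 11.

f/11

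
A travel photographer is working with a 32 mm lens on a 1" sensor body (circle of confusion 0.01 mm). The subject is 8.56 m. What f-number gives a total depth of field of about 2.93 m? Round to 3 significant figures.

f/2.00

Write h = H − f = f²/(N·c). The thin-lens limits are Dn = s·h/(h + (s−f)) and Df = s·h/(h − (s−f)), so DoF = Df − Dn = 2·s·(s−f)·h / (h² − (s−f)²).
That is a quadratic in h: DoF·h² − 2·s·(s−f)·h − DoF·(s−f)² = 0 ⇒ h = (s−f)·(s + √(s² + DoF²)) / DoF = 8528 × (8560 + √(8560² + 2930²)) / 2930 = 8528 × (8560 + 9047.57) / 2930 ≈ 51248 mm.
Then N = f²/(c·h) = 32² / (0.01 × 51248) = 1024 / 512.48 ≈ 2.00.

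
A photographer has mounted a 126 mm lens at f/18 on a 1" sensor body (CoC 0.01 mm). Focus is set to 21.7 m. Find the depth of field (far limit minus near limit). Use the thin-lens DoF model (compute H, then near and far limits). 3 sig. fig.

11.3 m

Hyperfocal distance H = f²/(N·c) + f = 126²/(18 × 0.01) + 126 = 15876/0.18 + 126 ≈ 88326.0 mm ≈ 88.33 m.
Near limit Dn = s·(H − f)/(H + s − 2f) = 21700 × (88326.0 − 126) / (88326.0 + 21700 − 2 × 126) = 21700 × 88200.0 / 109774.0 ≈ 17435 mm.
Far limit Df = s·(H − f)/(H − s) = 21700 × (88326.0 − 126) / (88326.0 − 21700) = 21700 × 88200.0 / 66626.0 ≈ 28727 mm.
Depth of field = Df − Dn = 28727 − 17435 ≈ 11292 mm ≈ 11.3 m.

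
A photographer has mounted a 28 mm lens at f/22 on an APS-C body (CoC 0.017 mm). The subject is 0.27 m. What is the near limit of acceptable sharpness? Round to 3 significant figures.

242 mm

Hyperfocal distance H = f²/(N·c) + f = 28²/(22 × 0.017) + 28 = 784/0.374 + 28 ≈ 2124.3 mm ≈ 2.124 m.
Near limit Dn = s·(H − f)/(H + s − 2f) = 270 × (2124.3 − 28) / (2124.3 + 270 − 2 × 28) = 270 × 2096.3 / 2338.3 ≈ 242.06 mm.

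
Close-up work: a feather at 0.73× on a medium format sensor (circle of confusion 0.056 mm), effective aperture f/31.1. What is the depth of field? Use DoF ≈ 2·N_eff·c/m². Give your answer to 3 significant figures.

6.54 mm

At magnification m, DoF ≈ 2·N_eff·c/m² = 2 × 31.1 × 0.056 / 0.73² = 3.483 / 0.5329 ≈ 6.54 mm.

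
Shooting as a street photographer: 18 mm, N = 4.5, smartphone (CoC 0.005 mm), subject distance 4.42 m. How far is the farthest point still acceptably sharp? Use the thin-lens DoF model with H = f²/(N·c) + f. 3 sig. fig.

6.37 m

Hyperfocal distance H = f²/(N·c) + f = 18²/(4.5 × 0.005) + 18 = 324/0.0225 + 18 ≈ 14418.0 mm ≈ 14.42 m.
Far limit Df = s·(H − f)/(H − s) = 4420 × (14418.0 − 18) / (14418.0 − 4420) = 4420 × 14400.0 / 9998.0 ≈ 6366.1 mm ≈ 6.37 m.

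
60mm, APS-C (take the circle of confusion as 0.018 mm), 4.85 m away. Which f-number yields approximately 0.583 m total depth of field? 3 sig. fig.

f/2.50

Write h = H − f = f²/(N·c). The thin-lens limits are Dn = s·h/(h + (s−f)) and Df = s·h/(h − (s−f)), so DoF = Df − Dn = 2·s·(s−f)·h / (h² − (s−f)²).
That is a quadratic in h: DoF·h² − 2·s·(s−f)·h − DoF·(s−f)² = 0 ⇒ h = (s−f)·(s + √(s² + DoF²)) / DoF = 4790 × (4850 + √(4850² + 583²)) / 583 = 4790 × (4850 + 4884.91) / 583 ≈ 79983 mm.
Then N = f²/(c·h) = 60² / (0.018 × 79983) = 3600 / 1439.7 ≈ 2.50.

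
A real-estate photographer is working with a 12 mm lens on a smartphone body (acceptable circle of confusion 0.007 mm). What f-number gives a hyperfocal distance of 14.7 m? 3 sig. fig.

Rearrange H = f²/(N·c) + f for N: N = f² / ((H − f)·c).
N = 12² / ((14700 − 12) × 0.007) = 144 / 102.8 ≈ 1.40.

f/1.40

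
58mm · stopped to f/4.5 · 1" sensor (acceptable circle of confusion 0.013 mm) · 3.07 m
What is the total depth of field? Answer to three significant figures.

322 mm

Hyperfocal distance H = f²/(N·c) + f = 58²/(4.5 × 0.013) + 58 = 3364/0.0585 + 58 ≈ 57562.3 mm ≈ 57.56 m.
Near limit Dn = s·(H − f)/(H + s − 2f) = 3070 × (57562.3 − 58) / (57562.3 + 3070 − 2 × 58) = 3070 × 57504.3 / 60516.3 ≈ 2917.20 mm.
Far limit Df = s·(H − f)/(H − s) = 3070 × (57562.3 − 58) / (57562.3 − 3070) = 3070 × 57504.3 / 54492.3 ≈ 3239.69 mm.
Depth of field = Df − Dn = 3239.69 − 2917.20 ≈ 322.49 mm.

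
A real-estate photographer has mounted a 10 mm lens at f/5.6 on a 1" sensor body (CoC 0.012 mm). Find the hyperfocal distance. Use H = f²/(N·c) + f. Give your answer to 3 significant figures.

Hyperfocal distance H = f²/(N·c) + f = 10²/(5.6 × 0.012) + 10 = 100/0.0672 + 10 ≈ 1498.1 mm ≈ 1.50 m.

1.50 m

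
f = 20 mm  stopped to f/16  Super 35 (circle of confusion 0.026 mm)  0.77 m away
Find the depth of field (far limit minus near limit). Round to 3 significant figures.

3.07 m

Hyperfocal distance H = f²/(N·c) + f = 20²/(16 × 0.026) + 20 = 400/0.416 + 20 ≈ 981.5 mm ≈ 0.982 m.
Near limit Dn = s·(H − f)/(H + s − 2f) = 770 × (981.5 − 20) / (981.5 + 770 − 2 × 20) = 770 × 961.5 / 1711.5 ≈ 432.6 mm.
Far limit Df = s·(H − f)/(H − s) = 770 × (981.5 − 20) / (981.5 − 770) = 770 × 961.5 / 211.5 ≈ 3500.0 mm.
Depth of field = Df − Dn = 3500.0 − 432.6 ≈ 3067.4 mm ≈ 3.07 m.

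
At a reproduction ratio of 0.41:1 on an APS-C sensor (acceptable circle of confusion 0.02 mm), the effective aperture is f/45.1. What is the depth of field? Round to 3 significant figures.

10.7 mm

At magnification m, DoF ≈ 2·N_eff·c/m² = 2 × 45.1 × 0.02 / 0.41² = 1.804 / 0.1681 ≈ 10.7 mm.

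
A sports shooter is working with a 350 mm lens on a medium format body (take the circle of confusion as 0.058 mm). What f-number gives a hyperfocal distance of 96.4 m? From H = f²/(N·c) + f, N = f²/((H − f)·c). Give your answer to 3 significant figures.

Rearrange H = f²/(N·c) + f for N: N = f² / ((H − f)·c).
N = 350² / ((96400 − 350) × 0.058) = 122500 / 5571 ≈ 22.

f/22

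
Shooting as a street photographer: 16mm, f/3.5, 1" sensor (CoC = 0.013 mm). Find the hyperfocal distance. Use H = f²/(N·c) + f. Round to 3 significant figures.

5.64 m

Hyperfocal distance H = f²/(N·c) + f = 16²/(3.5 × 0.013) + 16 = 256/0.0455 + 16 ≈ 5642.4 mm ≈ 5.64 m.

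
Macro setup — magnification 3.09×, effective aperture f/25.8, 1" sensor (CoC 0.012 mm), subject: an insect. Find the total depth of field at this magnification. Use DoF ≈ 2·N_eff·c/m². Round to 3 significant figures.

At magnification m, DoF ≈ 2·N_eff·c/m² = 2 × 25.8 × 0.012 / 3.09² = 0.6192 / 9.548 ≈ 0.0649 mm.

0.0649 mm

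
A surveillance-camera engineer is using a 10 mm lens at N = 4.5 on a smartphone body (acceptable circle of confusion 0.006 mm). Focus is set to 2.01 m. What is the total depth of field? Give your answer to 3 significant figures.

Hyperfocal distance H = f²/(N·c) + f = 10²/(4.5 × 0.006) + 10 = 100/0.027 + 10 ≈ 3713.7 mm ≈ 3.714 m.
Near limit Dn = s·(H − f)/(H + s − 2f) = 2010 × (3713.7 − 10) / (3713.7 + 2010 − 2 × 10) = 2010 × 3703.7 / 5703.7 ≈ 1305.2 mm.
Far limit Df = s·(H − f)/(H − s) = 2010 × (3713.7 − 10) / (3713.7 − 2010) = 2010 × 3703.7 / 1703.7 ≈ 4369.6 mm.
Depth of field = Df − Dn = 4369.6 − 1305.2 ≈ 3064.4 mm ≈ 3.06 m.

3.06 m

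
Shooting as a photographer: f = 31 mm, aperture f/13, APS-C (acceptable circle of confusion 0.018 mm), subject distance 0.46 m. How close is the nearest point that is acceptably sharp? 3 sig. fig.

Hyperfocal distance H = f²/(N·c) + f = 31²/(13 × 0.018) + 31 = 961/0.234 + 31 ≈ 4137.8 mm ≈ 4.138 m.
Near limit Dn = s·(H − f)/(H + s − 2f) = 460 × (4137.8 − 31) / (4137.8 + 460 − 2 × 31) = 460 × 4106.8 / 4535.8 ≈ 416.49 mm.

416 mm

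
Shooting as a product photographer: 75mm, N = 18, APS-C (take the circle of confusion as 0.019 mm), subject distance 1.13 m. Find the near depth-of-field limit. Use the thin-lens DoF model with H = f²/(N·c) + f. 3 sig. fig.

Hyperfocal distance H = f²/(N·c) + f = 75²/(18 × 0.019) + 75 = 5625/0.342 + 75 ≈ 16522.4 mm ≈ 16.52 m.
Near limit Dn = s·(H − f)/(H + s − 2f) = 1130 × (16522.4 − 75) / (16522.4 + 1130 − 2 × 75) = 1130 × 16447.4 / 17502.4 ≈ 1061.9 mm ≈ 1.06 m.

1.06 m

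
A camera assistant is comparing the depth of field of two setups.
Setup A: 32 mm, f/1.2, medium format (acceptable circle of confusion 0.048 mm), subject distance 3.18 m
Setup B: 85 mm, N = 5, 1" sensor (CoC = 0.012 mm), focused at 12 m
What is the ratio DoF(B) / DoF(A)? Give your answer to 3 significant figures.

2.06

Setup A: H = 32²/(1.2×0.048) + 32 ≈ 17809.8 mm; DoF = Df − Dn = 3864.3 − 2701.6 ≈ 1162.7 mm.
Setup B: H = 85²/(5×0.012) + 85 ≈ 120501.7 mm; DoF = Df − Dn = 13317.8 − 10919.5 ≈ 2398.3 mm.
Ratio = 2398.3 / 1162.7 ≈ 2.06.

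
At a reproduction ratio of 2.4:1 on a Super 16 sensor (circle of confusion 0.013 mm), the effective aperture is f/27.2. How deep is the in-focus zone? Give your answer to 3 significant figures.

0.123 mm

At magnification m, DoF ≈ 2·N_eff·c/m² = 2 × 27.2 × 0.013 / 2.4² = 0.7072 / 5.76 ≈ 0.123 mm.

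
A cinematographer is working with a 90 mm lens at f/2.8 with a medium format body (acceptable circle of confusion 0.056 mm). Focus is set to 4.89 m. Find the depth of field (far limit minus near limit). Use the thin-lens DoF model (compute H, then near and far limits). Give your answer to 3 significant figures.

0.917 m

Hyperfocal distance H = f²/(N·c) + f = 90²/(2.8 × 0.056) + 90 = 8100/0.1568 + 90 ≈ 51748.2 mm ≈ 51.75 m.
Near limit Dn = s·(H − f)/(H + s − 2f) = 4890 × (51748.2 − 90) / (51748.2 + 4890 − 2 × 90) = 4890 × 51658.2 / 56458.2 ≈ 4474.26 mm.
Far limit Df = s·(H − f)/(H − s) = 4890 × (51748.2 − 90) / (51748.2 − 4890) = 4890 × 51658.2 / 46858.2 ≈ 5390.92 mm.
Depth of field = Df − Dn = 5390.92 − 4474.26 ≈ 916.66 mm ≈ 0.917 m.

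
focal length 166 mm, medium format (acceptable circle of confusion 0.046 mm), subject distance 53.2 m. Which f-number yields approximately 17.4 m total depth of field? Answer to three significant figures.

Write h = H − f = f²/(N·c). The thin-lens limits are Dn = s·h/(h + (s−f)) and Df = s·h/(h − (s−f)), so DoF = Df − Dn = 2·s·(s−f)·h / (h² − (s−f)²).
That is a quadratic in h: DoF·h² − 2·s·(s−f)·h − DoF·(s−f)² = 0 ⇒ h = (s−f)·(s + √(s² + DoF²)) / DoF = 53034 × (53200 + √(53200² + 17400²)) / 17400 = 53034 × (53200 + 55973.2) / 17400 ≈ 332752 mm.
Then N = f²/(c·h) = 166² / (0.046 × 332752) = 27556 / 15307 ≈ 1.80.

f/1.80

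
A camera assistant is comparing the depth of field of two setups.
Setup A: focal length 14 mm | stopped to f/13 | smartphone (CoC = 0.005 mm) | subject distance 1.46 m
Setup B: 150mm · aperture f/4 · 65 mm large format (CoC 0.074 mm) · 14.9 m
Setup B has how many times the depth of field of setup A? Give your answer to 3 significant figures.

3.30

Setup A: H = 14²/(13×0.005) + 14 ≈ 3029.4 mm; DoF = Df − Dn = 2805.2 − 986.8 ≈ 1818.4 mm.
Setup B: H = 150²/(4×0.074) + 150 ≈ 76163.5 mm; DoF = Df − Dn = 18487.4 − 12478.6 ≈ 6008.8 mm.
Ratio = 6008.8 / 1818.4 ≈ 3.30.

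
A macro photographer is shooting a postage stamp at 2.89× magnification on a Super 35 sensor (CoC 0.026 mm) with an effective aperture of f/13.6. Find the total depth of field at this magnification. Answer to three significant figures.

At magnification m, DoF ≈ 2·N_eff·c/m² = 2 × 13.6 × 0.026 / 2.89² = 0.7072 / 8.352 ≈ 0.0847 mm.

0.0847 mm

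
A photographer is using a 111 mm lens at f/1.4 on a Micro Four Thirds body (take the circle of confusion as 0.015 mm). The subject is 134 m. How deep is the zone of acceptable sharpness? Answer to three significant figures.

Hyperfocal distance H = f²/(N·c) + f = 111²/(1.4 × 0.015) + 111 = 12321/0.021 + 111 ≈ 586825.3 mm ≈ 586.8 m.
Near limit Dn = s·(H − f)/(H + s − 2f) = 134000 × (586825.3 − 111) / (586825.3 + 134000 − 2 × 111) = 134000 × 586714.3 / 720603.3 ≈ 109103 mm.
Far limit Df = s·(H − f)/(H − s) = 134000 × (586825.3 − 111) / (586825.3 − 134000) = 134000 × 586714.3 / 452825.3 ≈ 173620 mm.
Depth of field = Df − Dn = 173620 − 109103 ≈ 64517 mm ≈ 64.5 m.

64.5 m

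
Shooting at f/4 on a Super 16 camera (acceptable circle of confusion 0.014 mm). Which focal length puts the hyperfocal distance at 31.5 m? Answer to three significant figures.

42.0 mm

From H = f²/(N·c) + f, with f ≪ H: f ≈ √(H·N·c) = √(31500 × 4 × 0.014) = √1764.0 ≈ 42.00 mm.
The +f correction barely moves this — solving exactly, f² + N·c·f − N·c·H = 0 ⇒ f = (−N·c + √((N·c)² + 4·N·c·H))/2 = (−0.056 + √7056.0)/2 ≈ 41.972 mm, so f ≈ 42.0 mm.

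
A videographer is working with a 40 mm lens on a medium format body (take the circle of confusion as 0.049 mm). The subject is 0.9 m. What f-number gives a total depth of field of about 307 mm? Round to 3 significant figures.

f/6.30

Write h = H − f = f²/(N·c). The thin-lens limits are Dn = s·h/(h + (s−f)) and Df = s·h/(h − (s−f)), so DoF = Df − Dn = 2·s·(s−f)·h / (h² − (s−f)²).
That is a quadratic in h: DoF·h² − 2·s·(s−f)·h − DoF·(s−f)² = 0 ⇒ h = (s−f)·(s + √(s² + DoF²)) / DoF = 860 × (900 + √(900² + 307²)) / 307 = 860 × (900 + 950.920) / 307 ≈ 5185.0 mm.
Then N = f²/(c·h) = 40² / (0.049 × 5185.0) = 1600 / 254.06 ≈ 6.30.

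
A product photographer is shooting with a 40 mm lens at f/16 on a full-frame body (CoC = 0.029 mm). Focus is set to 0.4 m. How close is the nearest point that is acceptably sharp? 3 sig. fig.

362 mm

Hyperfocal distance H = f²/(N·c) + f = 40²/(16 × 0.029) + 40 = 1600/0.464 + 40 ≈ 3488.3 mm ≈ 3.488 m.
Near limit Dn = s·(H − f)/(H + s − 2f) = 400 × (3488.3 − 40) / (3488.3 + 400 − 2 × 40) = 400 × 3448.3 / 3808.3 ≈ 362.19 mm.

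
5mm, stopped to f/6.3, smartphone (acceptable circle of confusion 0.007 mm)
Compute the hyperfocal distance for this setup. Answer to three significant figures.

0.572 m

Hyperfocal distance H = f²/(N·c) + f = 5²/(6.3 × 0.007) + 5 = 25/0.0441 + 5 ≈ 571.9 mm ≈ 0.572 m.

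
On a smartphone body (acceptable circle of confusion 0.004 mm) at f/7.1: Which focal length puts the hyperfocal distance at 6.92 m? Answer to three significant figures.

14.0 mm

From H = f²/(N·c) + f, with f ≪ H: f ≈ √(H·N·c) = √(6920 × 7.1 × 0.004) = √196.53 ≈ 14.02 mm.
The +f correction barely moves this — solving exactly, f² + N·c·f − N·c·H = 0 ⇒ f = (−N·c + √((N·c)² + 4·N·c·H))/2 = (−0.0284 + √786.11)/2 ≈ 14.005 mm, so f ≈ 14.0 mm.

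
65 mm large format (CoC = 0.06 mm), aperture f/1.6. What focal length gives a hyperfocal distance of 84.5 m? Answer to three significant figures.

90.0 mm

From H = f²/(N·c) + f, with f ≪ H: f ≈ √(H·N·c) = √(84500 × 1.6 × 0.06) = √8112.0 ≈ 90.07 mm.
Exact: f² + N·c·f − N·c·H = 0 ⇒ f = (−N·c + √((N·c)² + 4·N·c·H))/2 = (−0.096 + √32448)/2 ≈ 90.019 mm ≈ 90.0 mm.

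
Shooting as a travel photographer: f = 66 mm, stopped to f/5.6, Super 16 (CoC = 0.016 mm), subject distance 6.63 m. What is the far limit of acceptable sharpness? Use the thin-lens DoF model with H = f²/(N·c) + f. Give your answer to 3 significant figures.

Hyperfocal distance H = f²/(N·c) + f = 66²/(5.6 × 0.016) + 66 = 4356/0.0896 + 66 ≈ 48682.1 mm ≈ 48.68 m.
Far limit Df = s·(H − f)/(H − s) = 6630 × (48682.1 − 66) / (48682.1 − 6630) = 6630 × 48616.1 / 42052.1 ≈ 7664.9 mm ≈ 7.66 m.

7.66 m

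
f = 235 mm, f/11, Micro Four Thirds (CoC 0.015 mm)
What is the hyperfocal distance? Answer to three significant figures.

Hyperfocal distance H = f²/(N·c) + f = 235²/(11 × 0.015) + 235 = 55225/0.165 + 235 ≈ 334932.0 mm ≈ 335 m.

335 m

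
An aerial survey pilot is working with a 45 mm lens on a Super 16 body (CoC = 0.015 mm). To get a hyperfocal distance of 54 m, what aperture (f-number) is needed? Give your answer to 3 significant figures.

Rearrange H = f²/(N·c) + f for N: N = f² / ((H − f)·c).
N = 45² / ((54000 − 45) × 0.015) = 2025 / 809.3 ≈ 2.50.

f/2.50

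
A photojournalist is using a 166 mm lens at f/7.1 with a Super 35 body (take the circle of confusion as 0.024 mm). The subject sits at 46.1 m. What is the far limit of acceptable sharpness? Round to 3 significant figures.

64.4 m

Hyperfocal distance H = f²/(N·c) + f = 166²/(7.1 × 0.024) + 166 = 27556/0.1704 + 166 ≈ 161879.6 mm ≈ 161.9 m.
Far limit Df = s·(H − f)/(H − s) = 46100 × (161879.6 − 166) / (161879.6 − 46100) = 46100 × 161713.6 / 115779.6 ≈ 64390 mm ≈ 64.4 m.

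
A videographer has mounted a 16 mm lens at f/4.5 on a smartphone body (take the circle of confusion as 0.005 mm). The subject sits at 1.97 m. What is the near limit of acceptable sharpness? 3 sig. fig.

Hyperfocal distance H = f²/(N·c) + f = 16²/(4.5 × 0.005) + 16 = 256/0.0225 + 16 ≈ 11393.8 mm ≈ 11.39 m.
Near limit Dn = s·(H − f)/(H + s − 2f) = 1970 × (11393.8 − 16) / (11393.8 + 1970 − 2 × 16) = 1970 × 11377.8 / 13331.8 ≈ 1681.3 mm ≈ 1.68 m.

1.68 m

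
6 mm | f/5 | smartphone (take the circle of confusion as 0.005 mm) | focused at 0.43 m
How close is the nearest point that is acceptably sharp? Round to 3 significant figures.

Hyperfocal distance H = f²/(N·c) + f = 6²/(5 × 0.005) + 6 = 36/0.025 + 6 ≈ 1446.0 mm ≈ 1.446 m.
Near limit Dn = s·(H − f)/(H + s − 2f) = 430 × (1446.0 − 6) / (1446.0 + 430 − 2 × 6) = 430 × 1440.0 / 1864.0 ≈ 332.19 mm.

332 mm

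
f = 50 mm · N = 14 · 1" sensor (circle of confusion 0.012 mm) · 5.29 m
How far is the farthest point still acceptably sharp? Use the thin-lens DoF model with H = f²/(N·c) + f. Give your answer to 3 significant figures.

Hyperfocal distance H = f²/(N·c) + f = 50²/(14 × 0.012) + 50 = 2500/0.168 + 50 ≈ 14931.0 mm ≈ 14.93 m.
Far limit Df = s·(H − f)/(H − s) = 5290 × (14931.0 − 50) / (14931.0 − 5290) = 5290 × 14881.0 / 9641.0 ≈ 8165.2 mm ≈ 8.17 m.

8.17 m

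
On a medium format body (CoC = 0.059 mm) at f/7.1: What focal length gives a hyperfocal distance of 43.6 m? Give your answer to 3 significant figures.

From H = f²/(N·c) + f, with f ≪ H: f ≈ √(H·N·c) = √(43600 × 7.1 × 0.059) = √18264 ≈ 135.1 mm.
The +f correction barely moves this — solving exactly, f² + N·c·f − N·c·H = 0 ⇒ f = (−N·c + √((N·c)² + 4·N·c·H))/2 = (−0.4189 + √73056)/2 ≈ 134.94 mm, so f ≈ 135 mm.

135 mm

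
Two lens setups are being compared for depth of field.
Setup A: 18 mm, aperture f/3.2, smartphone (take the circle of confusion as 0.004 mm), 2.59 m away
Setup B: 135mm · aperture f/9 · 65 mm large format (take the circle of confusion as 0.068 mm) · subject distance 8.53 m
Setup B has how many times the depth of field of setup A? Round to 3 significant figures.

Setup A: H = 18²/(3.2×0.004) + 18 ≈ 25330.5 mm; DoF = Df − Dn = 2882.93 − 2351.10 ≈ 531.83 mm.
Setup B: H = 135²/(9×0.068) + 135 ≈ 29914.4 mm; DoF = Df − Dn = 11878.7 − 6654.2 ≈ 5224.5 mm.
Ratio = 5224.5 / 531.83 ≈ 9.82.

9.82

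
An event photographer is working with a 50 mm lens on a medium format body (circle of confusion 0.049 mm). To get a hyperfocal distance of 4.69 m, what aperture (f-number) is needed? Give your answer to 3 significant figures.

f/11

Rearrange H = f²/(N·c) + f for N: N = f² / ((H − f)·c).
N = 50² / ((4690 − 50) × 0.049) = 2500 / 227.4 ≈ 11.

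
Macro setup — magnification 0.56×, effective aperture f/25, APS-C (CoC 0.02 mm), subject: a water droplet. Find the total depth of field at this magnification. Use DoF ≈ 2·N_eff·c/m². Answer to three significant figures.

At magnification m, DoF ≈ 2·N_eff·c/m² = 2 × 25 × 0.02 / 0.56² = 1 / 0.3136 ≈ 3.19 mm.

3.19 mm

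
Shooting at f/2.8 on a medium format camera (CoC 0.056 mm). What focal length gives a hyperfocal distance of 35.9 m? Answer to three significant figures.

From H = f²/(N·c) + f, with f ≪ H: f ≈ √(H·N·c) = √(35900 × 2.8 × 0.056) = √5629.1 ≈ 75.03 mm.
Exact: f² + N·c·f − N·c·H = 0 ⇒ f = (−N·c + √((N·c)² + 4·N·c·H))/2 = (−0.1568 + √22517)/2 ≈ 74.949 mm ≈ 74.9 mm.

74.9 mm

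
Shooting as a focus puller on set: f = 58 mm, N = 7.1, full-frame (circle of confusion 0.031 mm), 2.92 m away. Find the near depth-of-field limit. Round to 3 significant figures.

2.46 m

Hyperfocal distance H = f²/(N·c) + f = 58²/(7.1 × 0.031) + 58 = 3364/0.2201 + 58 ≈ 15342.0 mm ≈ 15.34 m.
Near limit Dn = s·(H − f)/(H + s − 2f) = 2920 × (15342.0 − 58) / (15342.0 + 2920 − 2 × 58) = 2920 × 15284.0 / 18146.0 ≈ 2459.5 mm ≈ 2.46 m.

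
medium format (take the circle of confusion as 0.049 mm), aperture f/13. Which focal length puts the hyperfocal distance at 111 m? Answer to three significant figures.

From H = f²/(N·c) + f, with f ≪ H: f ≈ √(H·N·c) = √(111000 × 13 × 0.049) = √70707 ≈ 265.9 mm.
The +f correction barely moves this — solving exactly, f² + N·c·f − N·c·H = 0 ⇒ f = (−N·c + √((N·c)² + 4·N·c·H))/2 = (−0.637 + √282828)/2 ≈ 265.59 mm, so f ≈ 266 mm.

266 mm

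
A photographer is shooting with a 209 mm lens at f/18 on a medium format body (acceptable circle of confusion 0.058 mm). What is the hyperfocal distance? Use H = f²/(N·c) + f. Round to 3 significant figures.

Hyperfocal distance H = f²/(N·c) + f = 209²/(18 × 0.058) + 209 = 43681/1.044 + 209 ≈ 42049.0 mm ≈ 42.0 m.

42.0 m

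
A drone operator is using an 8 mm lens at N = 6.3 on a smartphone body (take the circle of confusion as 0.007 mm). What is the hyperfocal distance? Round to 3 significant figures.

1.46 m

Hyperfocal distance H = f²/(N·c) + f = 8²/(6.3 × 0.007) + 8 = 64/0.0441 + 8 ≈ 1459.2 mm ≈ 1.46 m.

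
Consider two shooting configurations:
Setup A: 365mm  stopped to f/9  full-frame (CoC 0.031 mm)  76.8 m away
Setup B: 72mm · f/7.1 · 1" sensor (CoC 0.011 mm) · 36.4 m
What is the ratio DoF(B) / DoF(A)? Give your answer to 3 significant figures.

Setup A: H = 365²/(9×0.031) + 365 ≈ 477874.0 mm; DoF = Df − Dn = 91436 − 66203 ≈ 25233 mm.
Setup B: H = 72²/(7.1×0.011) + 72 ≈ 66448.4 mm; DoF = Df − Dn = 80407 − 23525 ≈ 56882 mm.
Ratio = 56882 / 25233 ≈ 2.25.

2.25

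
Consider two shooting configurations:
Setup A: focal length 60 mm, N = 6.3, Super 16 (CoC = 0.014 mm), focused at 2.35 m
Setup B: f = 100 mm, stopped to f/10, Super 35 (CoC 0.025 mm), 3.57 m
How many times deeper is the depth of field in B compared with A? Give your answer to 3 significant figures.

2.36

Setup A: H = 60²/(6.3×0.014) + 60 ≈ 40876.3 mm; DoF = Df − Dn = 2489.68 − 2225.16 ≈ 264.52 mm.
Setup B: H = 100²/(10×0.025) + 100 ≈ 40100.0 mm; DoF = Df − Dn = 3909.12 − 3285.02 ≈ 624.10 mm.
Ratio = 624.10 / 264.52 ≈ 2.36.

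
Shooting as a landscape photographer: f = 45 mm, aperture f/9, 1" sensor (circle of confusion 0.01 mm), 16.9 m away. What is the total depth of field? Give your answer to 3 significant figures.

57.7 m

Hyperfocal distance H = f²/(N·c) + f = 45²/(9 × 0.01) + 45 = 2025/0.09 + 45 ≈ 22545.0 mm ≈ 22.55 m.
Near limit Dn = s·(H − f)/(H + s − 2f) = 16900 × (22545.0 − 45) / (22545.0 + 16900 − 2 × 45) = 16900 × 22500.0 / 39355.0 ≈ 9662 mm.
Far limit Df = s·(H − f)/(H − s) = 16900 × (22545.0 − 45) / (22545.0 − 16900) = 16900 × 22500.0 / 5645.0 ≈ 67360 mm.
Depth of field = Df − Dn = 67360 − 9662 ≈ 57698 mm ≈ 57.7 m.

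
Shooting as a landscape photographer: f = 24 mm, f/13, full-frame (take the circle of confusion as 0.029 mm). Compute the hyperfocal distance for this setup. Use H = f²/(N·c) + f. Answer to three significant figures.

1.55 m

Hyperfocal distance H = f²/(N·c) + f = 24²/(13 × 0.029) + 24 = 576/0.377 + 24 ≈ 1551.9 mm ≈ 1.55 m.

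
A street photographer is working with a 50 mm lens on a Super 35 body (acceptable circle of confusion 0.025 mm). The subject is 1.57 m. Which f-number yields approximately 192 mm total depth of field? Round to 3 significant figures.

Write h = H − f = f²/(N·c). The thin-lens limits are Dn = s·h/(h + (s−f)) and Df = s·h/(h − (s−f)), so DoF = Df − Dn = 2·s·(s−f)·h / (h² − (s−f)²).
That is a quadratic in h: DoF·h² − 2·s·(s−f)·h − DoF·(s−f)² = 0 ⇒ h = (s−f)·(s + √(s² + DoF²)) / DoF = 1520 × (1570 + √(1570² + 192²)) / 192 = 1520 × (1570 + 1581.70) / 192 ≈ 24951 mm.
Then N = f²/(c·h) = 50² / (0.025 × 24951) = 2500 / 623.77 ≈ 4.01.

f/4.01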